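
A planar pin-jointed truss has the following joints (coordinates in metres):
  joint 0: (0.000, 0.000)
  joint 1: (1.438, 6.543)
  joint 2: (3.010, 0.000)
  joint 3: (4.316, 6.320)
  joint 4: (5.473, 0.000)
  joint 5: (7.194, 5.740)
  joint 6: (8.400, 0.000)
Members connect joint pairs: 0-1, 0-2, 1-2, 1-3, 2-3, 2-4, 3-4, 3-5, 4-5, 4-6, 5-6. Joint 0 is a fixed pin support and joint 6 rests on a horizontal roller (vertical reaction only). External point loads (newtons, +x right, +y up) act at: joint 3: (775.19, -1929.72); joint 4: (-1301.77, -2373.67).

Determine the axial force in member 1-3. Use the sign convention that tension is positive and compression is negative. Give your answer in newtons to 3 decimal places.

N=7 nodes, M=11 members, R=3 reactions → 2N=14, M+R=14
member 0 (0-1): L=6.6992, (cx,cy)=(0.2147,0.9767)
member 1 (0-2): L=3.0100, (cx,cy)=(1.0000,0.0000)
member 2 (1-2): L=6.7292, (cx,cy)=(0.2336,-0.9723)
member 3 (1-3): L=2.8866, (cx,cy)=(0.9970,-0.0773)
member 4 (2-3): L=6.4535, (cx,cy)=(0.2024,0.9793)
member 5 (2-4): L=2.4630, (cx,cy)=(1.0000,0.0000)
member 6 (3-4): L=6.4250, (cx,cy)=(0.1801,-0.9837)
member 7 (3-5): L=2.9359, (cx,cy)=(0.9803,-0.1976)
member 8 (4-5): L=5.9924, (cx,cy)=(0.2872,0.9579)
member 9 (4-6): L=2.9270, (cx,cy)=(1.0000,0.0000)
member 10 (5-6): L=5.8653, (cx,cy)=(0.2056,-0.9786)
solve A·x = −loads:
  F[0-1] = -1210.2960 N (compression)
  F[0-2] = -266.7852 N (compression)
  F[1-2] = +1259.8795 N (tension)
  F[1-3] = -555.7749 N (compression)
  F[2-3] = -1250.9016 N (compression)
  F[2-4] = +280.6788 N (tension)
  F[3-4] = -452.5480 N (compression)
  F[3-5] = -1531.1318 N (compression)
  F[4-5] = +2942.7933 N (tension)
  F[4-6] = +655.8005 N (tension)
  F[5-6] = -3189.4551 N (compression)
  Rx@0 = +526.5800 N
  Ry@0 = +1182.0843 N
  Ry@6 = +3121.3057 N

-555.775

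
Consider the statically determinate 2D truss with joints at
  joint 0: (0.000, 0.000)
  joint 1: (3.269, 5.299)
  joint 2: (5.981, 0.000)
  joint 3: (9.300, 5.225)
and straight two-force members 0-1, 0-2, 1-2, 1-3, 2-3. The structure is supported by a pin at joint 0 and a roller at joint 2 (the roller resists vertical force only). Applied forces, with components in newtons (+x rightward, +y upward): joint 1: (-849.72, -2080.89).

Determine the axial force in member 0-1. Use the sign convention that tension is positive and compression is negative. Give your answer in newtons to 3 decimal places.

N=4 nodes, M=5 members, R=3 reactions → 2N=8, M+R=8
member 0 (0-1): L=6.2262, (cx,cy)=(0.5250,0.8511)
member 1 (0-2): L=5.9810, (cx,cy)=(1.0000,0.0000)
member 2 (1-2): L=5.9527, (cx,cy)=(0.4556,-0.8902)
member 3 (1-3): L=6.0315, (cx,cy)=(0.9999,-0.0123)
member 4 (2-3): L=6.1900, (cx,cy)=(0.5362,0.8441)
solve A·x = −loads:
  F[0-1] = -1993.2098 N (compression)
  F[0-2] = +196.7909 N (tension)
  F[1-2] = -431.9441 N (compression)
  F[1-3] = -0.0000 N (tension)
  F[2-3] = +0.0000 N (tension)
  Rx@0 = +849.7200 N
  Ry@0 = +1696.3785 N
  Ry@2 = +384.5115 N

-1993.210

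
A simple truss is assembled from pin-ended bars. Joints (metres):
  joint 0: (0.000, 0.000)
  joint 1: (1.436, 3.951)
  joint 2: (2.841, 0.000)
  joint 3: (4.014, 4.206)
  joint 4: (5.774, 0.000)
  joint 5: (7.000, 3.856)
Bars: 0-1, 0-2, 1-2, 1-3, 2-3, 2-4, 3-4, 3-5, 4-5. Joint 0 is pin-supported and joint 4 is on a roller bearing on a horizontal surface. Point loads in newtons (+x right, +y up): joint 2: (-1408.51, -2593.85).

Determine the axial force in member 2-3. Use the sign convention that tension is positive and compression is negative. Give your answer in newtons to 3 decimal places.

1418.947

N=6 nodes, M=9 members, R=3 reactions → 2N=12, M+R=12
member 0 (0-1): L=4.2039, (cx,cy)=(0.3416,0.9398)
member 1 (0-2): L=2.8410, (cx,cy)=(1.0000,0.0000)
member 2 (1-2): L=4.1934, (cx,cy)=(0.3351,-0.9422)
member 3 (1-3): L=2.5906, (cx,cy)=(0.9951,0.0984)
member 4 (2-3): L=4.3665, (cx,cy)=(0.2686,0.9632)
member 5 (2-4): L=2.9330, (cx,cy)=(1.0000,0.0000)
member 6 (3-4): L=4.5594, (cx,cy)=(0.3860,-0.9225)
member 7 (3-5): L=3.0064, (cx,cy)=(0.9932,-0.1164)
member 8 (4-5): L=4.0462, (cx,cy)=(0.3030,0.9530)
solve A·x = −loads:
  F[0-1] = -1401.9162 N (compression)
  F[0-2] = -929.6291 N (compression)
  F[1-2] = +1302.3360 N (tension)
  F[1-3] = -919.6976 N (compression)
  F[2-3] = +1418.9475 N (tension)
  F[2-4] = +534.0510 N (tension)
  F[3-4] = -1383.4924 N (compression)
  F[3-5] = +0.0000 N (tension)
  F[4-5] = -0.0000 N (compression)
  Rx@0 = +1408.5100 N
  Ry@0 = +1317.5895 N
  Ry@4 = +1276.2605 N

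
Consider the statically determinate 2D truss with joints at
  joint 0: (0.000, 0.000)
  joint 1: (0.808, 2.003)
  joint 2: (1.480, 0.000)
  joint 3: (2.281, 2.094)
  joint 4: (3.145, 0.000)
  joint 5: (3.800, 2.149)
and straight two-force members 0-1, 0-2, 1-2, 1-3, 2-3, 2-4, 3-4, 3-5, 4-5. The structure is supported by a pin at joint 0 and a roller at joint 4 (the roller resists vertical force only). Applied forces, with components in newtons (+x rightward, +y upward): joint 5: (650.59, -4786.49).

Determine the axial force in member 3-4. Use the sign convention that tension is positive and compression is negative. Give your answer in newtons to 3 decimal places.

N=6 nodes, M=9 members, R=3 reactions → 2N=12, M+R=12
member 0 (0-1): L=2.1598, (cx,cy)=(0.3741,0.9274)
member 1 (0-2): L=1.4800, (cx,cy)=(1.0000,0.0000)
member 2 (1-2): L=2.1127, (cx,cy)=(0.3181,-0.9481)
member 3 (1-3): L=1.4758, (cx,cy)=(0.9981,0.0617)
member 4 (2-3): L=2.2420, (cx,cy)=(0.3573,0.9340)
member 5 (2-4): L=1.6650, (cx,cy)=(1.0000,0.0000)
member 6 (3-4): L=2.2652, (cx,cy)=(0.3814,-0.9244)
member 7 (3-5): L=1.5200, (cx,cy)=(0.9993,0.0362)
member 8 (4-5): L=2.2466, (cx,cy)=(0.2916,0.9566)
solve A·x = −loads:
  F[0-1] = +1554.2819 N (tension)
  F[0-2] = +69.1281 N (tension)
  F[1-2] = -1452.3874 N (compression)
  F[1-3] = +1045.4165 N (tension)
  F[2-3] = +1474.2617 N (tension)
  F[2-4] = -919.5538 N (compression)
  F[3-4] = -1475.7500 N (compression)
  F[3-5] = +2134.4159 N (tension)
  F[4-5] = -5084.6228 N (compression)
  Rx@0 = -650.5900 N
  Ry@0 = -1441.4209 N
  Ry@4 = +6227.9109 N

-1475.750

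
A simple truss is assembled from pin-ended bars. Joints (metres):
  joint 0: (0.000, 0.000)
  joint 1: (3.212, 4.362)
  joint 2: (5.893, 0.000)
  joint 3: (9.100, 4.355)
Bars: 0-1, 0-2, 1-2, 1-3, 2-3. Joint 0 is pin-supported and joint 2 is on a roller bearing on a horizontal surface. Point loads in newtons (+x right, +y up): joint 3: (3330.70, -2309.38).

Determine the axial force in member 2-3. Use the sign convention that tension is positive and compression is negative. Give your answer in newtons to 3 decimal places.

-2860.562

N=4 nodes, M=5 members, R=3 reactions → 2N=8, M+R=8
member 0 (0-1): L=5.4170, (cx,cy)=(0.5929,0.8052)
member 1 (0-2): L=5.8930, (cx,cy)=(1.0000,0.0000)
member 2 (1-2): L=5.1200, (cx,cy)=(0.5236,-0.8519)
member 3 (1-3): L=5.8880, (cx,cy)=(1.0000,-0.0012)
member 4 (2-3): L=5.4084, (cx,cy)=(0.5930,0.8052)
solve A·x = −loads:
  F[0-1] = +4617.5031 N (tension)
  F[0-2] = +592.7648 N (tension)
  F[1-2] = -4371.3787 N (compression)
  F[1-3] = +5026.9184 N (tension)
  F[2-3] = -2860.5617 N (compression)
  Rx@0 = -3330.7000 N
  Ry@0 = -3718.2047 N
  Ry@2 = +6027.5847 N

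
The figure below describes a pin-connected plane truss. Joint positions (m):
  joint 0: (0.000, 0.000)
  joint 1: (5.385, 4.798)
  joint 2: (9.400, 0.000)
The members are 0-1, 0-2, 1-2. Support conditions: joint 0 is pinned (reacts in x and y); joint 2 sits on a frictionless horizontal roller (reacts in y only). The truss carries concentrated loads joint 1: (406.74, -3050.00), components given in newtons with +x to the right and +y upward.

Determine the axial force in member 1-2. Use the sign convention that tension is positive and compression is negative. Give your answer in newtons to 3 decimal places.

N=3 nodes, M=3 members, R=3 reactions → 2N=6, M+R=6
member 0 (0-1): L=7.2124, (cx,cy)=(0.7466,0.6652)
member 1 (0-2): L=9.4000, (cx,cy)=(1.0000,0.0000)
member 2 (1-2): L=6.2563, (cx,cy)=(0.6418,-0.7669)
solve A·x = −loads:
  F[0-1] = -1646.2133 N (compression)
  F[0-2] = +1635.8498 N (tension)
  F[1-2] = -2549.0245 N (compression)
  Rx@0 = -406.7400 N
  Ry@0 = +1095.1289 N
  Ry@2 = +1954.8711 N

-2549.024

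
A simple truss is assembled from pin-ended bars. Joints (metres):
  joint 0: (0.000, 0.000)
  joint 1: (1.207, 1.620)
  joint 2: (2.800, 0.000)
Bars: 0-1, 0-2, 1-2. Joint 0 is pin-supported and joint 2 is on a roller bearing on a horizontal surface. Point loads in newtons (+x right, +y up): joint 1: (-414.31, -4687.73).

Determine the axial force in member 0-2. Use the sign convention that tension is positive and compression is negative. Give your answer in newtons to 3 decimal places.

N=3 nodes, M=3 members, R=3 reactions → 2N=6, M+R=6
member 0 (0-1): L=2.0202, (cx,cy)=(0.5975,0.8019)
member 1 (0-2): L=2.8000, (cx,cy)=(1.0000,0.0000)
member 2 (1-2): L=2.2720, (cx,cy)=(0.7011,-0.7130)
solve A·x = −loads:
  F[0-1] = -3624.7701 N (compression)
  F[0-2] = +1751.3546 N (tension)
  F[1-2] = -2497.8673 N (compression)
  Rx@0 = +414.3100 N
  Ry@0 = +2906.6915 N
  Ry@2 = +1781.0385 N

1751.355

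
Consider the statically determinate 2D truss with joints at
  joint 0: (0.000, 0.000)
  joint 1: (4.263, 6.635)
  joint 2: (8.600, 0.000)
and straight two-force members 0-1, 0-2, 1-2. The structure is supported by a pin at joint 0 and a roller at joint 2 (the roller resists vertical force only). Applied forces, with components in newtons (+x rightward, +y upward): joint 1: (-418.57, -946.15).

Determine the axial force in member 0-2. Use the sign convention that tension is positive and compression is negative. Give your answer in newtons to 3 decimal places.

95.481

N=3 nodes, M=3 members, R=3 reactions → 2N=6, M+R=6
member 0 (0-1): L=7.8865, (cx,cy)=(0.5405,0.8413)
member 1 (0-2): L=8.6000, (cx,cy)=(1.0000,0.0000)
member 2 (1-2): L=7.9267, (cx,cy)=(0.5471,-0.8370)
solve A·x = −loads:
  F[0-1] = -950.9849 N (compression)
  F[0-2] = +95.4812 N (tension)
  F[1-2] = -174.5104 N (compression)
  Rx@0 = +418.5700 N
  Ry@0 = +800.0773 N
  Ry@2 = +146.0727 N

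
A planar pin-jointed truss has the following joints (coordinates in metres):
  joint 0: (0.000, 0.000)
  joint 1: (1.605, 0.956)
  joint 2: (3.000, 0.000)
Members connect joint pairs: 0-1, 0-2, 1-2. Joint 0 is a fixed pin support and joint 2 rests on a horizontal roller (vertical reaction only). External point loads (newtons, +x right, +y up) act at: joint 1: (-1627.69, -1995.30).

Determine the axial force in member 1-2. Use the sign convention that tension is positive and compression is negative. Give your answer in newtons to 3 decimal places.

-970.806

N=3 nodes, M=3 members, R=3 reactions → 2N=6, M+R=6
member 0 (0-1): L=1.8681, (cx,cy)=(0.8591,0.5117)
member 1 (0-2): L=3.0000, (cx,cy)=(1.0000,0.0000)
member 2 (1-2): L=1.6911, (cx,cy)=(0.8249,-0.5653)
solve A·x = −loads:
  F[0-1] = -2826.6520 N (compression)
  F[0-2] = +800.8044 N (tension)
  F[1-2] = -970.8056 N (compression)
  Rx@0 = +1627.6900 N
  Ry@0 = +1446.5050 N
  Ry@2 = +548.7950 N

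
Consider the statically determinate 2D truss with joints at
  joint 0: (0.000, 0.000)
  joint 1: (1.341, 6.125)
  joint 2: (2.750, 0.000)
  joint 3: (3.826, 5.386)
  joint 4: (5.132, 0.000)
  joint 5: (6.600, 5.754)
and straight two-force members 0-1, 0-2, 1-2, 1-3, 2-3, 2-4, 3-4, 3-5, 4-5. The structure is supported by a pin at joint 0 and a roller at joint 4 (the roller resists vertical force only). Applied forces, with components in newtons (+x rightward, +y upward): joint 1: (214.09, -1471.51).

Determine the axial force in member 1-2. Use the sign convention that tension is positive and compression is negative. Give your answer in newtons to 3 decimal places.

-575.208

N=6 nodes, M=9 members, R=3 reactions → 2N=12, M+R=12
member 0 (0-1): L=6.2701, (cx,cy)=(0.2139,0.9769)
member 1 (0-2): L=2.7500, (cx,cy)=(1.0000,0.0000)
member 2 (1-2): L=6.2850, (cx,cy)=(0.2242,-0.9745)
member 3 (1-3): L=2.5926, (cx,cy)=(0.9585,-0.2850)
member 4 (2-3): L=5.4924, (cx,cy)=(0.1959,0.9806)
member 5 (2-4): L=2.3820, (cx,cy)=(1.0000,0.0000)
member 6 (3-4): L=5.5421, (cx,cy)=(0.2357,-0.9718)
member 7 (3-5): L=2.7983, (cx,cy)=(0.9913,0.1315)
member 8 (4-5): L=5.9383, (cx,cy)=(0.2472,0.9690)
solve A·x = −loads:
  F[0-1] = -851.1824 N (compression)
  F[0-2] = +396.1348 N (tension)
  F[1-2] = -575.2081 N (compression)
  F[1-3] = -278.7457 N (compression)
  F[2-3] = +571.6440 N (tension)
  F[2-4] = +155.1930 N (tension)
  F[3-4] = -658.5695 N (compression)
  F[3-5] = -0.0000 N (tension)
  F[4-5] = -0.0000 N (tension)
  Rx@0 = -214.0900 N
  Ry@0 = +831.4874 N
  Ry@4 = +640.0226 N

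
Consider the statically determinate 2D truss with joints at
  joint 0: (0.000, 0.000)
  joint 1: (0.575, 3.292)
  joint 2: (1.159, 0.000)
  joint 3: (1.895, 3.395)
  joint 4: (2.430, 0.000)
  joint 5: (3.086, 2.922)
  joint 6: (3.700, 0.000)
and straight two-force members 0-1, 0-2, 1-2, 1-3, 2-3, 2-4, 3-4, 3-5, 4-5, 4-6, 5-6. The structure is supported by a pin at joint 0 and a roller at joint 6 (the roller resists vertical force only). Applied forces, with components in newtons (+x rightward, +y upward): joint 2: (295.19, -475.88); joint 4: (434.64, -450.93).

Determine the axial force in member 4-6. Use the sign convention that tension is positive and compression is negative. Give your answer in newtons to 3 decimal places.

93.554

N=7 nodes, M=11 members, R=3 reactions → 2N=14, M+R=14
member 0 (0-1): L=3.3418, (cx,cy)=(0.1721,0.9851)
member 1 (0-2): L=1.1590, (cx,cy)=(1.0000,0.0000)
member 2 (1-2): L=3.3434, (cx,cy)=(0.1747,-0.9846)
member 3 (1-3): L=1.3240, (cx,cy)=(0.9970,0.0778)
member 4 (2-3): L=3.4739, (cx,cy)=(0.2119,0.9773)
member 5 (2-4): L=1.2710, (cx,cy)=(1.0000,0.0000)
member 6 (3-4): L=3.4369, (cx,cy)=(0.1557,-0.9878)
member 7 (3-5): L=1.2815, (cx,cy)=(0.9294,-0.3691)
member 8 (4-5): L=2.9947, (cx,cy)=(0.2191,0.9757)
member 9 (4-6): L=1.2700, (cx,cy)=(1.0000,0.0000)
member 10 (5-6): L=2.9858, (cx,cy)=(0.2056,-0.9786)
solve A·x = −loads:
  F[0-1] = -488.8835 N (compression)
  F[0-2] = +813.9478 N (tension)
  F[1-2] = +475.8585 N (tension)
  F[1-3] = -167.7455 N (compression)
  F[2-3] = +7.5075 N (tension)
  F[2-4] = +600.2866 N (tension)
  F[3-4] = +77.2128 N (tension)
  F[3-5] = -191.1641 N (compression)
  F[4-5] = +383.9841 N (tension)
  F[4-6] = +93.5536 N (tension)
  F[5-6] = -454.9406 N (compression)
  Rx@0 = -729.8300 N
  Ry@0 = +481.5925 N
  Ry@6 = +445.2175 N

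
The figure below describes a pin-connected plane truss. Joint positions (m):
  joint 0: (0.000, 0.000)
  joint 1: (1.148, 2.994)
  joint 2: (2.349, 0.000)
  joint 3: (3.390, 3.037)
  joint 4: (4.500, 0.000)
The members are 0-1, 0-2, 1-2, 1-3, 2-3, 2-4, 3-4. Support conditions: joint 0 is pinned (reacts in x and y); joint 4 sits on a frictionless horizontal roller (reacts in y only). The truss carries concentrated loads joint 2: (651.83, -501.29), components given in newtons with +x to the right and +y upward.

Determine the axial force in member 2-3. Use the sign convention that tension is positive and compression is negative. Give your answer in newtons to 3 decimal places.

N=5 nodes, M=7 members, R=3 reactions → 2N=10, M+R=10
member 0 (0-1): L=3.2065, (cx,cy)=(0.3580,0.9337)
member 1 (0-2): L=2.3490, (cx,cy)=(1.0000,0.0000)
member 2 (1-2): L=3.2259, (cx,cy)=(0.3723,-0.9281)
member 3 (1-3): L=2.2424, (cx,cy)=(0.9998,0.0192)
member 4 (2-3): L=3.2105, (cx,cy)=(0.3243,0.9460)
member 5 (2-4): L=2.1510, (cx,cy)=(1.0000,0.0000)
member 6 (3-4): L=3.2335, (cx,cy)=(0.3433,-0.9392)
solve A·x = −loads:
  F[0-1] = -256.6272 N (compression)
  F[0-2] = +743.7070 N (tension)
  F[1-2] = +254.3209 N (tension)
  F[1-3] = -186.5948 N (compression)
  F[2-3] = +280.4014 N (tension)
  F[2-4] = +95.6396 N (tension)
  F[3-4] = -278.6035 N (compression)
  Rx@0 = -651.8300 N
  Ry@0 = +239.6166 N
  Ry@4 = +261.6734 N

280.401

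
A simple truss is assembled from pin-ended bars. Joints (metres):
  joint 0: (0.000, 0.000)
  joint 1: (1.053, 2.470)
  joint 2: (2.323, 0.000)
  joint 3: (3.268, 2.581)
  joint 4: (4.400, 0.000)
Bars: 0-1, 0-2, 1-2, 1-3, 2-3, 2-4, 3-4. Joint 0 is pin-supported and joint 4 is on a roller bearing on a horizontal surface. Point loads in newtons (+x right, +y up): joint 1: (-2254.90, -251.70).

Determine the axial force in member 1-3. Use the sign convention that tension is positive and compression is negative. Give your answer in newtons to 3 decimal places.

N=5 nodes, M=7 members, R=3 reactions → 2N=10, M+R=10
member 0 (0-1): L=2.6851, (cx,cy)=(0.3922,0.9199)
member 1 (0-2): L=2.3230, (cx,cy)=(1.0000,0.0000)
member 2 (1-2): L=2.7774, (cx,cy)=(0.4573,-0.8893)
member 3 (1-3): L=2.2178, (cx,cy)=(0.9987,0.0501)
member 4 (2-3): L=2.7486, (cx,cy)=(0.3438,0.9390)
member 5 (2-4): L=2.0770, (cx,cy)=(1.0000,0.0000)
member 6 (3-4): L=2.8183, (cx,cy)=(0.4017,-0.9158)
solve A·x = −loads:
  F[0-1] = -1584.1841 N (compression)
  F[0-2] = -1633.6375 N (compression)
  F[1-2] = +1411.2978 N (tension)
  F[1-3] = +989.5382 N (tension)
  F[2-3] = -1336.5917 N (compression)
  F[2-4] = -528.7560 N (compression)
  F[3-4] = +1316.4392 N (tension)
  Rx@0 = +2254.9000 N
  Ry@0 = +1457.2825 N
  Ry@4 = -1205.5825 N

989.538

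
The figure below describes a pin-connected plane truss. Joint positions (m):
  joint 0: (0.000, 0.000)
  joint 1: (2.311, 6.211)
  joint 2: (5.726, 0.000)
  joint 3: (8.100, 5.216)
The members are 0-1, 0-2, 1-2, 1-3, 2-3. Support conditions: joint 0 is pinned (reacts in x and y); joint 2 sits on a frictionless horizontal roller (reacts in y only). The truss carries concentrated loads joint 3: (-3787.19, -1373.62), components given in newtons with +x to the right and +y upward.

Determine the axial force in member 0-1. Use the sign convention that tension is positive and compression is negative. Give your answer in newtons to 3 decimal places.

-3073.297

N=4 nodes, M=5 members, R=3 reactions → 2N=8, M+R=8
member 0 (0-1): L=6.6270, (cx,cy)=(0.3487,0.9372)
member 1 (0-2): L=5.7260, (cx,cy)=(1.0000,0.0000)
member 2 (1-2): L=7.0879, (cx,cy)=(0.4818,-0.8763)
member 3 (1-3): L=5.8739, (cx,cy)=(0.9855,-0.1694)
member 4 (2-3): L=5.7308, (cx,cy)=(0.4142,0.9102)
solve A·x = −loads:
  F[0-1] = -3073.2972 N (compression)
  F[0-2] = -2715.4561 N (compression)
  F[1-2] = +3862.2644 N (tension)
  F[1-3] = -2975.5942 N (compression)
  F[2-3] = -2063.0006 N (compression)
  Rx@0 = +3787.1900 N
  Ry@0 = +2880.3718 N
  Ry@2 = -1506.7518 N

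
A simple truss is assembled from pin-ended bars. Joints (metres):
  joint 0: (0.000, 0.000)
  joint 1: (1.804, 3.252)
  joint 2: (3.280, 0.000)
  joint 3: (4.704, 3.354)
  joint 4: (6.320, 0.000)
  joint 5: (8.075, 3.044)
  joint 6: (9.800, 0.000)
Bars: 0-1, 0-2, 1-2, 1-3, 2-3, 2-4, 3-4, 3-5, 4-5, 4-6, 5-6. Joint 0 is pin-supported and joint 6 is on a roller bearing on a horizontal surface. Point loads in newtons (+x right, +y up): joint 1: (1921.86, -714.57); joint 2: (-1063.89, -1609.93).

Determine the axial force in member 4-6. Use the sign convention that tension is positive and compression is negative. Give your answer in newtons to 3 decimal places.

N=7 nodes, M=11 members, R=3 reactions → 2N=14, M+R=14
member 0 (0-1): L=3.7189, (cx,cy)=(0.4851,0.8745)
member 1 (0-2): L=3.2800, (cx,cy)=(1.0000,0.0000)
member 2 (1-2): L=3.5713, (cx,cy)=(0.4133,-0.9106)
member 3 (1-3): L=2.9018, (cx,cy)=(0.9994,0.0352)
member 4 (2-3): L=3.6438, (cx,cy)=(0.3908,0.9205)
member 5 (2-4): L=3.0400, (cx,cy)=(1.0000,0.0000)
member 6 (3-4): L=3.7230, (cx,cy)=(0.4341,-0.9009)
member 7 (3-5): L=3.3852, (cx,cy)=(0.9958,-0.0916)
member 8 (4-5): L=3.5137, (cx,cy)=(0.4995,0.8663)
member 9 (4-6): L=3.4800, (cx,cy)=(1.0000,0.0000)
member 10 (5-6): L=3.4988, (cx,cy)=(0.4930,-0.8700)
solve A·x = −loads:
  F[0-1] = -1162.2962 N (compression)
  F[0-2] = +1421.7940 N (tension)
  F[1-2] = +231.7351 N (tension)
  F[1-3] = -2583.0555 N (compression)
  F[2-3] = +1519.7742 N (tension)
  F[2-4] = +1987.5261 N (tension)
  F[3-4] = -1307.0651 N (compression)
  F[3-5] = -1426.1767 N (compression)
  F[4-5] = +1359.2032 N (tension)
  F[4-6] = +741.2948 N (tension)
  F[5-6] = -1503.5582 N (compression)
  Rx@0 = -857.9700 N
  Ry@0 = +1016.3833 N
  Ry@6 = +1308.1167 N

741.295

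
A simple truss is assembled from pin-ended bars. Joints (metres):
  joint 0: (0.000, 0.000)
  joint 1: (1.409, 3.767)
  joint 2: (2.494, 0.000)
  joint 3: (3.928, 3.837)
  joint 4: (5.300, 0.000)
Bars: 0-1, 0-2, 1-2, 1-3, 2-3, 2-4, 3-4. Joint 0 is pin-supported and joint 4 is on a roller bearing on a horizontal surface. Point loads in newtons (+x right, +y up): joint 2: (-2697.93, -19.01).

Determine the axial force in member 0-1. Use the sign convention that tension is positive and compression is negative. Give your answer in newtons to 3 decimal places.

N=5 nodes, M=7 members, R=3 reactions → 2N=10, M+R=10
member 0 (0-1): L=4.0219, (cx,cy)=(0.3503,0.9366)
member 1 (0-2): L=2.4940, (cx,cy)=(1.0000,0.0000)
member 2 (1-2): L=3.9201, (cx,cy)=(0.2768,-0.9609)
member 3 (1-3): L=2.5200, (cx,cy)=(0.9996,0.0278)
member 4 (2-3): L=4.0962, (cx,cy)=(0.3501,0.9367)
member 5 (2-4): L=2.8060, (cx,cy)=(1.0000,0.0000)
member 6 (3-4): L=4.0749, (cx,cy)=(0.3367,-0.9416)
solve A·x = −loads:
  F[0-1] = -10.7455 N (compression)
  F[0-2] = -2694.1655 N (compression)
  F[1-2] = +10.2825 N (tension)
  F[1-3] = -6.6130 N (compression)
  F[2-3] = +9.7459 N (tension)
  F[2-4] = +3.1986 N (tension)
  F[3-4] = -9.5001 N (compression)
  Rx@0 = +2697.9300 N
  Ry@0 = +10.0645 N
  Ry@4 = +8.9455 N

-10.746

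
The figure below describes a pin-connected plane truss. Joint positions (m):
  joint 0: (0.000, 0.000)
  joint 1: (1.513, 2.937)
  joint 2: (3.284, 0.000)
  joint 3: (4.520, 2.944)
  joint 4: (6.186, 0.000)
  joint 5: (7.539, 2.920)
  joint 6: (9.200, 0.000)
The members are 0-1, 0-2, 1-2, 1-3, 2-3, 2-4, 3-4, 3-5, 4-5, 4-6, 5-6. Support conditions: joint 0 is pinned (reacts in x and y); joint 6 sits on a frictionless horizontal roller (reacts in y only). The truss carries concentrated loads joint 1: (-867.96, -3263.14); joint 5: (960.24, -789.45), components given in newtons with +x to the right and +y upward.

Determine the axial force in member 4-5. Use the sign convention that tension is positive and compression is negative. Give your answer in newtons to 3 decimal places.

N=7 nodes, M=11 members, R=3 reactions → 2N=14, M+R=14
member 0 (0-1): L=3.3038, (cx,cy)=(0.4580,0.8890)
member 1 (0-2): L=3.2840, (cx,cy)=(1.0000,0.0000)
member 2 (1-2): L=3.4296, (cx,cy)=(0.5164,-0.8564)
member 3 (1-3): L=3.0070, (cx,cy)=(1.0000,0.0023)
member 4 (2-3): L=3.1929, (cx,cy)=(0.3871,0.9220)
member 5 (2-4): L=2.9020, (cx,cy)=(1.0000,0.0000)
member 6 (3-4): L=3.3827, (cx,cy)=(0.4925,-0.8703)
member 7 (3-5): L=3.0191, (cx,cy)=(1.0000,-0.0079)
member 8 (4-5): L=3.2182, (cx,cy)=(0.4204,0.9073)
member 9 (4-6): L=3.0140, (cx,cy)=(1.0000,0.0000)
member 10 (5-6): L=3.3594, (cx,cy)=(0.4944,-0.8692)
solve A·x = −loads:
  F[0-1] = -3196.1999 N (compression)
  F[0-2] = +1556.0008 N (tension)
  F[1-2] = -493.4769 N (compression)
  F[1-3] = -340.9395 N (compression)
  F[2-3] = +458.3264 N (tension)
  F[2-4] = +1123.7583 N (tension)
  F[3-4] = -485.3446 N (compression)
  F[3-5] = +75.5188 N (tension)
  F[4-5] = +465.5413 N (tension)
  F[4-6] = +689.0019 N (tension)
  F[5-6] = -1393.5025 N (compression)
  Rx@0 = -92.2800 N
  Ry@0 = +2841.3404 N
  Ry@6 = +1211.2496 N

465.541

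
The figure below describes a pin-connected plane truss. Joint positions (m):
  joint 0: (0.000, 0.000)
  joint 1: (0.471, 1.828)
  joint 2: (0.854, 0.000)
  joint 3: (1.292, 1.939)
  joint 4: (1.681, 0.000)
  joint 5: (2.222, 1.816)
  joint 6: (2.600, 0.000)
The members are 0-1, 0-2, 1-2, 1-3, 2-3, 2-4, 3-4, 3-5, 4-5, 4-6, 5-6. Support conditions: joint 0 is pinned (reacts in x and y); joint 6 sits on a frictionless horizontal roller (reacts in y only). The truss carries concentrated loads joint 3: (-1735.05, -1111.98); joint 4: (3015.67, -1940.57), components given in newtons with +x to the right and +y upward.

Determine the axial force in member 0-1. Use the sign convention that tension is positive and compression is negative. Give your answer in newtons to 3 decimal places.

N=7 nodes, M=11 members, R=3 reactions → 2N=14, M+R=14
member 0 (0-1): L=1.8877, (cx,cy)=(0.2495,0.9684)
member 1 (0-2): L=0.8540, (cx,cy)=(1.0000,0.0000)
member 2 (1-2): L=1.8677, (cx,cy)=(0.2051,-0.9787)
member 3 (1-3): L=0.8285, (cx,cy)=(0.9910,0.1340)
member 4 (2-3): L=1.9879, (cx,cy)=(0.2203,0.9754)
member 5 (2-4): L=0.8270, (cx,cy)=(1.0000,0.0000)
member 6 (3-4): L=1.9776, (cx,cy)=(0.1967,-0.9805)
member 7 (3-5): L=0.9381, (cx,cy)=(0.9914,-0.1311)
member 8 (4-5): L=1.8949, (cx,cy)=(0.2855,0.9584)
member 9 (4-6): L=0.9190, (cx,cy)=(1.0000,0.0000)
member 10 (5-6): L=1.8549, (cx,cy)=(0.2038,-0.9790)
solve A·x = −loads:
  F[0-1] = -2622.2096 N (compression)
  F[0-2] = +1934.8862 N (tension)
  F[1-2] = +2435.0550 N (tension)
  F[1-3] = -1164.1089 N (compression)
  F[2-3] = -2443.3546 N (compression)
  F[2-4] = +2972.5971 N (tension)
  F[3-4] = +1489.4446 N (tension)
  F[3-5] = -252.0764 N (compression)
  F[4-5] = +501.0802 N (tension)
  F[4-6] = +106.8380 N (tension)
  F[5-6] = -524.2760 N (compression)
  Rx@0 = -1280.6200 N
  Ry@0 = +2539.2752 N
  Ry@6 = +513.2748 N

-2622.210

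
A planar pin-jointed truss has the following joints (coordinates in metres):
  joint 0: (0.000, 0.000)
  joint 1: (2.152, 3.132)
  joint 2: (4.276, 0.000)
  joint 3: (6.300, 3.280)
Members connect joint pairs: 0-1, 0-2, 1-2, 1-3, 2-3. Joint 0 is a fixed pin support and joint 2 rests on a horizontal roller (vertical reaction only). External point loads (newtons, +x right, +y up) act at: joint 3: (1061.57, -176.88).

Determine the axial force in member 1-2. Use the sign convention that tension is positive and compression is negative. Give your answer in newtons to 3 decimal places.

-1033.445

N=4 nodes, M=5 members, R=3 reactions → 2N=8, M+R=8
member 0 (0-1): L=3.8001, (cx,cy)=(0.5663,0.8242)
member 1 (0-2): L=4.2760, (cx,cy)=(1.0000,0.0000)
member 2 (1-2): L=3.7843, (cx,cy)=(0.5613,-0.8276)
member 3 (1-3): L=4.1506, (cx,cy)=(0.9994,0.0357)
member 4 (2-3): L=3.8542, (cx,cy)=(0.5251,0.8510)
solve A·x = −loads:
  F[0-1] = +1089.5777 N (tension)
  F[0-2] = +444.5362 N (tension)
  F[1-2] = -1033.4447 N (compression)
  F[1-3] = +1197.8357 N (tension)
  F[2-3] = -258.0343 N (compression)
  Rx@0 = -1061.5700 N
  Ry@0 = -898.0250 N
  Ry@2 = +1074.9050 N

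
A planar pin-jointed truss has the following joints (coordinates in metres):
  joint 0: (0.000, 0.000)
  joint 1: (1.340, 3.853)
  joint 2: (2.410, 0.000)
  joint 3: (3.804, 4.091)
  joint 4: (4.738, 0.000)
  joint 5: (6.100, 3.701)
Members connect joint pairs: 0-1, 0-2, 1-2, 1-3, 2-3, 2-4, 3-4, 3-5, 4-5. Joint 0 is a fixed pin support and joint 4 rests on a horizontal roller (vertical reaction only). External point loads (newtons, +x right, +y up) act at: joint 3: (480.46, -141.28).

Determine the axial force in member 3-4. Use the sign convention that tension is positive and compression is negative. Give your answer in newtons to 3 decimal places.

-541.873

N=6 nodes, M=9 members, R=3 reactions → 2N=12, M+R=12
member 0 (0-1): L=4.0794, (cx,cy)=(0.3285,0.9445)
member 1 (0-2): L=2.4100, (cx,cy)=(1.0000,0.0000)
member 2 (1-2): L=3.9988, (cx,cy)=(0.2676,-0.9635)
member 3 (1-3): L=2.4755, (cx,cy)=(0.9954,0.0961)
member 4 (2-3): L=4.3220, (cx,cy)=(0.3225,0.9466)
member 5 (2-4): L=2.3280, (cx,cy)=(1.0000,0.0000)
member 6 (3-4): L=4.1963, (cx,cy)=(0.2226,-0.9749)
member 7 (3-5): L=2.3289, (cx,cy)=(0.9859,-0.1675)
member 8 (4-5): L=3.9437, (cx,cy)=(0.3454,0.9385)
solve A·x = −loads:
  F[0-1] = +409.7363 N (tension)
  F[0-2] = +345.8687 N (tension)
  F[1-2] = -378.0137 N (compression)
  F[1-3] = +236.8371 N (tension)
  F[2-3] = +384.7944 N (tension)
  F[2-4] = +120.6095 N (tension)
  F[3-4] = -541.8731 N (compression)
  F[3-5] = -0.0000 N (tension)
  F[4-5] = +0.0000 N (tension)
  Rx@0 = -480.4600 N
  Ry@0 = -387.0001 N
  Ry@4 = +528.2801 N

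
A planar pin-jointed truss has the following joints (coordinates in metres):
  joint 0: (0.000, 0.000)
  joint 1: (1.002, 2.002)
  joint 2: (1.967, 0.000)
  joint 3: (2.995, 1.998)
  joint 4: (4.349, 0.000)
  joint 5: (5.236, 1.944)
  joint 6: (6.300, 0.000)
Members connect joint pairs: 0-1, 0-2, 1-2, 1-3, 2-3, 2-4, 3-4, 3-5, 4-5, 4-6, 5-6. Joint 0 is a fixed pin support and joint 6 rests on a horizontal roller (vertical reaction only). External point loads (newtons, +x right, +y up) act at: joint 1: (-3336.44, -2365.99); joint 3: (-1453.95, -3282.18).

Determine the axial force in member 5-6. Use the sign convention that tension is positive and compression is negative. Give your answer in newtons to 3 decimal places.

-473.420

N=7 nodes, M=11 members, R=3 reactions → 2N=14, M+R=14
member 0 (0-1): L=2.2388, (cx,cy)=(0.4476,0.8942)
member 1 (0-2): L=1.9670, (cx,cy)=(1.0000,0.0000)
member 2 (1-2): L=2.2224, (cx,cy)=(0.4342,-0.9008)
member 3 (1-3): L=1.9930, (cx,cy)=(1.0000,-0.0020)
member 4 (2-3): L=2.2470, (cx,cy)=(0.4575,0.8892)
member 5 (2-4): L=2.3820, (cx,cy)=(1.0000,0.0000)
member 6 (3-4): L=2.4136, (cx,cy)=(0.5610,-0.8278)
member 7 (3-5): L=2.2417, (cx,cy)=(0.9997,-0.0241)
member 8 (4-5): L=2.1368, (cx,cy)=(0.4151,0.9098)
member 9 (4-6): L=1.9510, (cx,cy)=(1.0000,0.0000)
member 10 (5-6): L=2.2161, (cx,cy)=(0.4801,-0.8772)
solve A·x = −loads:
  F[0-1] = -5851.7108 N (compression)
  F[0-2] = -2171.3345 N (compression)
  F[1-2] = +3184.0452 N (tension)
  F[1-3] = -665.1544 N (compression)
  F[2-3] = -3225.6096 N (compression)
  F[2-4] = +686.9482 N (tension)
  F[3-4] = -489.6635 N (compression)
  F[3-5] = -412.3692 N (compression)
  F[4-5] = +445.5542 N (tension)
  F[4-6] = +227.2968 N (tension)
  F[5-6] = -473.4204 N (compression)
  Rx@0 = +4790.3900 N
  Ry@0 = +5232.8833 N
  Ry@6 = +415.2867 N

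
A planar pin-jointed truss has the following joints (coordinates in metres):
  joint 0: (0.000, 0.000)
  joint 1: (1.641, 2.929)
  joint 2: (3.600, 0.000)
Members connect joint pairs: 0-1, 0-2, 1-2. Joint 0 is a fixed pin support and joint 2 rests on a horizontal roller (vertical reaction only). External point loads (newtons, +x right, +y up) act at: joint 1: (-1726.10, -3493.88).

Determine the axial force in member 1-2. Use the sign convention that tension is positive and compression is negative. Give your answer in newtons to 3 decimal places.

-226.478

N=3 nodes, M=3 members, R=3 reactions → 2N=6, M+R=6
member 0 (0-1): L=3.3574, (cx,cy)=(0.4888,0.8724)
member 1 (0-2): L=3.6000, (cx,cy)=(1.0000,0.0000)
member 2 (1-2): L=3.5237, (cx,cy)=(0.5559,-0.8312)
solve A·x = −loads:
  F[0-1] = -3789.0775 N (compression)
  F[0-2] = +125.9089 N (tension)
  F[1-2] = -226.4778 N (compression)
  Rx@0 = +1726.1000 N
  Ry@0 = +3305.6272 N
  Ry@2 = +188.2528 N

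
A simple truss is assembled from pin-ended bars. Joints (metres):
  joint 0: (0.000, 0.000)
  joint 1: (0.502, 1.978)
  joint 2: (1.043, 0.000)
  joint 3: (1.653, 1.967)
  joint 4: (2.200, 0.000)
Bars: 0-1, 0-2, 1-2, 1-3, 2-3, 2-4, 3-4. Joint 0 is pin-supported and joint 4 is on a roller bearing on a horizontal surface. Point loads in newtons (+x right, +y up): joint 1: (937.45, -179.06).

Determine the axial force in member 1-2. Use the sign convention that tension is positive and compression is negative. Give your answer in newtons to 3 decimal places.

-911.034

N=5 nodes, M=7 members, R=3 reactions → 2N=10, M+R=10
member 0 (0-1): L=2.0407, (cx,cy)=(0.2460,0.9693)
member 1 (0-2): L=1.0430, (cx,cy)=(1.0000,0.0000)
member 2 (1-2): L=2.0506, (cx,cy)=(0.2638,-0.9646)
member 3 (1-3): L=1.1511, (cx,cy)=(1.0000,-0.0096)
member 4 (2-3): L=2.0594, (cx,cy)=(0.2962,0.9551)
member 5 (2-4): L=1.1570, (cx,cy)=(1.0000,0.0000)
member 6 (3-4): L=2.0416, (cx,cy)=(0.2679,-0.9634)
solve A·x = −loads:
  F[0-1] = +726.9903 N (tension)
  F[0-2] = +758.6154 N (tension)
  F[1-2] = -911.0338 N (compression)
  F[1-3] = -518.2912 N (compression)
  F[2-3] = +920.0443 N (tension)
  F[2-4] = +245.7498 N (tension)
  F[3-4] = -917.2449 N (compression)
  Rx@0 = -937.4500 N
  Ry@0 = -704.6510 N
  Ry@4 = +883.7110 N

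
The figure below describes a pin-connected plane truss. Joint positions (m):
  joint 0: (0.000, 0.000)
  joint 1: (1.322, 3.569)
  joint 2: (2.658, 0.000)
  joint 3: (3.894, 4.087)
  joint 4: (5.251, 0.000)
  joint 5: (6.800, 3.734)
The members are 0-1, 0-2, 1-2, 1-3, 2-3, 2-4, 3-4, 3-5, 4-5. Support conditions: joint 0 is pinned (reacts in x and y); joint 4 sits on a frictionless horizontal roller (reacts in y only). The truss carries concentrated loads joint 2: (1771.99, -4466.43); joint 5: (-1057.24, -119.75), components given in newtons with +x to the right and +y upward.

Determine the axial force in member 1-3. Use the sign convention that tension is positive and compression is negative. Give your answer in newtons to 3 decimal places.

N=6 nodes, M=9 members, R=3 reactions → 2N=12, M+R=12
member 0 (0-1): L=3.8060, (cx,cy)=(0.3473,0.9377)
member 1 (0-2): L=2.6580, (cx,cy)=(1.0000,0.0000)
member 2 (1-2): L=3.8109, (cx,cy)=(0.3506,-0.9365)
member 3 (1-3): L=2.6236, (cx,cy)=(0.9803,0.1974)
member 4 (2-3): L=4.2698, (cx,cy)=(0.2895,0.9572)
member 5 (2-4): L=2.5930, (cx,cy)=(1.0000,0.0000)
member 6 (3-4): L=4.3064, (cx,cy)=(0.3151,-0.9491)
member 7 (3-5): L=2.9274, (cx,cy)=(0.9927,-0.1206)
member 8 (4-5): L=4.0425, (cx,cy)=(0.3832,0.9237)
solve A·x = −loads:
  F[0-1] = -3116.0706 N (compression)
  F[0-2] = +1797.1127 N (tension)
  F[1-2] = +2684.8942 N (tension)
  F[1-3] = -2064.2579 N (compression)
  F[2-3] = +2039.2442 N (tension)
  F[2-4] = +376.0760 N (tension)
  F[3-4] = -1504.5065 N (compression)
  F[3-5] = -966.2777 N (compression)
  F[4-5] = -255.7931 N (compression)
  Rx@0 = -714.7500 N
  Ry@0 = +2922.0519 N
  Ry@4 = +1664.1281 N

-2064.258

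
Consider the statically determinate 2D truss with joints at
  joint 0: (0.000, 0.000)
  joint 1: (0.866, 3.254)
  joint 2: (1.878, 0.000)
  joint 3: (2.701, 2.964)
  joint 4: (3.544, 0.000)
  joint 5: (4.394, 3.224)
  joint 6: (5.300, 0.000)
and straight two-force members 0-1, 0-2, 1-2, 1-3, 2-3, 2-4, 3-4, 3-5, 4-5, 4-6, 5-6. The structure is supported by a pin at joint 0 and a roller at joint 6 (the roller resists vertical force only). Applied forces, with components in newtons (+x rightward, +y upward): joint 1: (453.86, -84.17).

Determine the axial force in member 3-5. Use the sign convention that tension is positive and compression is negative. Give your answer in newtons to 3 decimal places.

-167.930

N=7 nodes, M=11 members, R=3 reactions → 2N=14, M+R=14
member 0 (0-1): L=3.3673, (cx,cy)=(0.2572,0.9664)
member 1 (0-2): L=1.8780, (cx,cy)=(1.0000,0.0000)
member 2 (1-2): L=3.4077, (cx,cy)=(0.2970,-0.9549)
member 3 (1-3): L=1.8578, (cx,cy)=(0.9877,-0.1561)
member 4 (2-3): L=3.0761, (cx,cy)=(0.2675,0.9635)
member 5 (2-4): L=1.6660, (cx,cy)=(1.0000,0.0000)
member 6 (3-4): L=3.0815, (cx,cy)=(0.2736,-0.9619)
member 7 (3-5): L=1.7128, (cx,cy)=(0.9884,0.1518)
member 8 (4-5): L=3.3342, (cx,cy)=(0.2549,0.9670)
member 9 (4-6): L=1.7560, (cx,cy)=(1.0000,0.0000)
member 10 (5-6): L=3.3489, (cx,cy)=(0.2705,-0.9627)
solve A·x = −loads:
  F[0-1] = +215.4842 N (tension)
  F[0-2] = +398.4413 N (tension)
  F[1-2] = -252.6969 N (compression)
  F[1-3] = -327.4113 N (compression)
  F[2-3] = +250.4259 N (tension)
  F[2-4] = +256.3978 N (tension)
  F[3-4] = -330.5042 N (compression)
  F[3-5] = -167.9298 N (compression)
  F[4-5] = +328.7596 N (tension)
  F[4-6] = +82.1712 N (tension)
  F[5-6] = -303.7324 N (compression)
  Rx@0 = -453.8600 N
  Ry@0 = -208.2360 N
  Ry@6 = +292.4060 N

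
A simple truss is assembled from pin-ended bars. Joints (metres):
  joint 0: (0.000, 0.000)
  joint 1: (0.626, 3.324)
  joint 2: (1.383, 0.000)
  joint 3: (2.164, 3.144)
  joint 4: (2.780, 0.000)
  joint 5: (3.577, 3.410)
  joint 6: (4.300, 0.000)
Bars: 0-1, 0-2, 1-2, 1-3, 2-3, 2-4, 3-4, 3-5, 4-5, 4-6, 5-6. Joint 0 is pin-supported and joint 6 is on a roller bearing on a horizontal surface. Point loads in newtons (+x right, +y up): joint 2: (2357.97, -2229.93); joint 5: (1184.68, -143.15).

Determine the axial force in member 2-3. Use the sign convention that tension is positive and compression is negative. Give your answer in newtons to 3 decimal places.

1651.445

N=7 nodes, M=11 members, R=3 reactions → 2N=14, M+R=14
member 0 (0-1): L=3.3824, (cx,cy)=(0.1851,0.9827)
member 1 (0-2): L=1.3830, (cx,cy)=(1.0000,0.0000)
member 2 (1-2): L=3.4091, (cx,cy)=(0.2221,-0.9750)
member 3 (1-3): L=1.5485, (cx,cy)=(0.9932,-0.1162)
member 4 (2-3): L=3.2396, (cx,cy)=(0.2411,0.9705)
member 5 (2-4): L=1.3970, (cx,cy)=(1.0000,0.0000)
member 6 (3-4): L=3.2038, (cx,cy)=(0.1923,-0.9813)
member 7 (3-5): L=1.4378, (cx,cy)=(0.9827,0.1850)
member 8 (4-5): L=3.5019, (cx,cy)=(0.2276,0.9738)
member 9 (4-6): L=1.5200, (cx,cy)=(1.0000,0.0000)
member 10 (5-6): L=3.4858, (cx,cy)=(0.2074,-0.9783)
solve A·x = −loads:
  F[0-1] = -607.8129 N (compression)
  F[0-2] = +3655.1403 N (tension)
  F[1-2] = +643.2538 N (tension)
  F[1-3] = -257.0689 N (compression)
  F[2-3] = +1651.4453 N (tension)
  F[2-4] = +1041.8712 N (tension)
  F[3-4] = -1578.0585 N (compression)
  F[3-5] = +454.0648 N (tension)
  F[4-5] = +1590.3500 N (tension)
  F[4-6] = +376.5043 N (tension)
  F[5-6] = -1815.2424 N (compression)
  Rx@0 = -3542.6500 N
  Ry@0 = +597.3127 N
  Ry@6 = +1775.7673 N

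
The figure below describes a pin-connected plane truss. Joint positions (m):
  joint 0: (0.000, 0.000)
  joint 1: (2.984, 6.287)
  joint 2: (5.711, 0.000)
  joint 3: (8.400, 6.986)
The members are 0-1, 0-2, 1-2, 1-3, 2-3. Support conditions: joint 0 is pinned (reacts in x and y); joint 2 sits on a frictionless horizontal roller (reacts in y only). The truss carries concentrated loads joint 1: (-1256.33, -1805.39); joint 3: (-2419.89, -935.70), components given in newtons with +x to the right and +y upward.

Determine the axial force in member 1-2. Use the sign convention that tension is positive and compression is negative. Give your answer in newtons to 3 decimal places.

N=4 nodes, M=5 members, R=3 reactions → 2N=8, M+R=8
member 0 (0-1): L=6.9592, (cx,cy)=(0.4288,0.9034)
member 1 (0-2): L=5.7110, (cx,cy)=(1.0000,0.0000)
member 2 (1-2): L=6.8529, (cx,cy)=(0.3979,-0.9174)
member 3 (1-3): L=5.4609, (cx,cy)=(0.9918,0.1280)
member 4 (2-3): L=7.4856, (cx,cy)=(0.3592,0.9333)
solve A·x = −loads:
  F[0-1] = -5274.1261 N (compression)
  F[0-2] = -1414.7580 N (compression)
  F[1-2] = +2920.7743 N (tension)
  F[1-3] = -2185.3750 N (compression)
  F[2-3] = -702.8870 N (compression)
  Rx@0 = +3676.2200 N
  Ry@0 = +4764.6821 N
  Ry@2 = -2023.5921 N

2920.774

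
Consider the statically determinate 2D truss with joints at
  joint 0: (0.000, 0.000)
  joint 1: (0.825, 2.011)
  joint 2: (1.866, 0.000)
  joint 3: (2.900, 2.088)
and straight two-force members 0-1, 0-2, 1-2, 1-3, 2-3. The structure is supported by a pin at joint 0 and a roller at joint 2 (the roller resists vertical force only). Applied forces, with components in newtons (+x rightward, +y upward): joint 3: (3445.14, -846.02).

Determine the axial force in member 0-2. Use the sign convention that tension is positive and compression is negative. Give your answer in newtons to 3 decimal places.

N=4 nodes, M=5 members, R=3 reactions → 2N=8, M+R=8
member 0 (0-1): L=2.1736, (cx,cy)=(0.3795,0.9252)
member 1 (0-2): L=1.8660, (cx,cy)=(1.0000,0.0000)
member 2 (1-2): L=2.2645, (cx,cy)=(0.4597,-0.8881)
member 3 (1-3): L=2.0764, (cx,cy)=(0.9993,0.0371)
member 4 (2-3): L=2.3300, (cx,cy)=(0.4438,0.8961)
solve A·x = −loads:
  F[0-1] = +4673.5207 N (tension)
  F[0-2] = +1671.3227 N (tension)
  F[1-2] = -4704.2984 N (compression)
  F[1-3] = +3939.1455 N (tension)
  F[2-3] = -1107.0792 N (compression)
  Rx@0 = -3445.1400 N
  Ry@0 = -4323.8140 N
  Ry@2 = +5169.8340 N

1671.323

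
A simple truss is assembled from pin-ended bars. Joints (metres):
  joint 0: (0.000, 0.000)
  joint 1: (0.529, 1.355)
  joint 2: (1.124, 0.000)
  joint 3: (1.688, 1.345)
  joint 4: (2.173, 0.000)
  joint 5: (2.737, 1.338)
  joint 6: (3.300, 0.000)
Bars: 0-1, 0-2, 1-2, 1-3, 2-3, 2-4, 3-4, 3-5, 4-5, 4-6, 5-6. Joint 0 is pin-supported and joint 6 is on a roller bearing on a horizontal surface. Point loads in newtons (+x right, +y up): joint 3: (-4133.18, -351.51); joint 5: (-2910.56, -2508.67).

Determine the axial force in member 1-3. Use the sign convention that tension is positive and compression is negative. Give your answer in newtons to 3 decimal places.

-2884.815

N=7 nodes, M=11 members, R=3 reactions → 2N=14, M+R=14
member 0 (0-1): L=1.4546, (cx,cy)=(0.3637,0.9315)
member 1 (0-2): L=1.1240, (cx,cy)=(1.0000,0.0000)
member 2 (1-2): L=1.4799, (cx,cy)=(0.4021,-0.9156)
member 3 (1-3): L=1.1590, (cx,cy)=(1.0000,-0.0086)
member 4 (2-3): L=1.4585, (cx,cy)=(0.3867,0.9222)
member 5 (2-4): L=1.0490, (cx,cy)=(1.0000,0.0000)
member 6 (3-4): L=1.4298, (cx,cy)=(0.3392,-0.9407)
member 7 (3-5): L=1.0490, (cx,cy)=(1.0000,-0.0067)
member 8 (4-5): L=1.4520, (cx,cy)=(0.3884,0.9215)
member 9 (4-6): L=1.1270, (cx,cy)=(1.0000,0.0000)
member 10 (5-6): L=1.4516, (cx,cy)=(0.3878,-0.9217)
solve A·x = −loads:
  F[0-1] = -3719.0411 N (compression)
  F[0-2] = -5691.2235 N (compression)
  F[1-2] = +3810.8593 N (tension)
  F[1-3] = -2884.8147 N (compression)
  F[2-3] = -3783.6331 N (compression)
  F[2-4] = -2695.8720 N (compression)
  F[3-4] = +3318.5821 N (tension)
  F[3-5] = -1340.4299 N (compression)
  F[4-5] = -3387.8335 N (compression)
  F[4-6] = -254.2359 N (compression)
  F[5-6] = +655.5151 N (tension)
  Rx@0 = +7043.7400 N
  Ry@0 = +3464.3854 N
  Ry@6 = -604.2054 N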